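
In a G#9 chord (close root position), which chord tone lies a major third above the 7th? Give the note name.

A#

G#9: G#–B#–D#–F#–A#.
The 7th is F#. A major third above F# is A#.
A# is the chord's 9th.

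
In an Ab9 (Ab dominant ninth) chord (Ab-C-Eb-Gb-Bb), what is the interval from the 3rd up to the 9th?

minor seventh

3rd = C; 9th = Bb.
C up to Bb is 10 semitones, a half step narrower than a major seventh, so the interval is minor.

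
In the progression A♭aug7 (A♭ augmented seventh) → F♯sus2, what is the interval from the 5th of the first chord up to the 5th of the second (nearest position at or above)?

A♭aug7 (A♭ augmented seventh) has E as its 5th, and F♯sus2 has C♯ as its 5th.
From E to C♯ is 9 semitones, exactly the major sixth.

M6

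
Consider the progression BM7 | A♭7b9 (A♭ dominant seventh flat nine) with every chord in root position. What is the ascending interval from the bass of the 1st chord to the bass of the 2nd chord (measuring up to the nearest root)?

The roots are B and A♭.
7 letter names make it a seventh; at 9 semitones (a whole step narrower than major) the quality is diminished.

diminished seventh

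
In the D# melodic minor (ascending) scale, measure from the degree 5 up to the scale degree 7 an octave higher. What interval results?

major tenth

Spelling the D# melodic minor (ascending) scale: D# E# F# G# A# B# C##.
That puts A# below C##.
From A# to C## is 16 semitones, exactly the major tenth.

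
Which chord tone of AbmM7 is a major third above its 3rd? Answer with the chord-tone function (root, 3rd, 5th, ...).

5th

Spelling the chord: Ab Cb Eb G.
The 3rd is Cb. A major third above Cb is Eb.
Eb is the chord's 5th.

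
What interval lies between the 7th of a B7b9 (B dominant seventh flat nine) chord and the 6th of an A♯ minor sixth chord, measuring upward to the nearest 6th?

B7b9 (B dominant seventh flat nine) has A as its 7th, and A♯ minor sixth has F𝄪 as its 6th.
6 letter names make it a sixth; at 10 semitones (a half step wider than major) the quality is augmented.

augmented 6th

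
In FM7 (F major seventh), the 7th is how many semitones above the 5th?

The chord tones of FΔ7 (F major seventh) are F, A, C, E.
C to E is a major third: 4 semitones.

4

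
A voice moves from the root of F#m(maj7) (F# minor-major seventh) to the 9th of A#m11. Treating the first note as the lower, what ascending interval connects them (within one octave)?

F#m(maj7) (F# minor-major seventh) has F# as its root, and A#m11 has B# as its 9th.
4 letter names make it a fourth; at 6 semitones (a half step wider than perfect) the quality is augmented.

augmented 4th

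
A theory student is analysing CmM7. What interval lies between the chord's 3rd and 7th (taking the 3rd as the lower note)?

augmented fifth

The chord tones of Cm(maj7) (C minor-major seventh) are C Eb G B.
That puts Eb below B.
Eb up to B is 8 semitones, a half step wider than a perfect fifth, so the interval is augmented.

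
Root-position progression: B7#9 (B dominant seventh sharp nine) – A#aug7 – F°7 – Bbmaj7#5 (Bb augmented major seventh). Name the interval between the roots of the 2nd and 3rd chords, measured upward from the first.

The roots are A# and F.
6 letter names make it a sixth; at 7 semitones (a whole step narrower than major) the quality is diminished.

diminished sixth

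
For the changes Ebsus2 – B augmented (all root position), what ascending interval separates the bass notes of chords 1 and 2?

augmented fifth

The roots are Eb and B.
5 letter names make it a fifth; at 8 semitones (a half step wider than perfect) the quality is augmented.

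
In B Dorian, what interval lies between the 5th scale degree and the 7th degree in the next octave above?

Spelling B Dorian: B C♯ D E F♯ G♯ A.
5th scale degree = F♯; 7th degree (up an octave) = A.
10 letter names make it a tenth; at 15 semitones (a half step narrower than major) the quality is minor.

minor tenth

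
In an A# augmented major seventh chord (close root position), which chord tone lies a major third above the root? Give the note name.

C##

A#+maj7: A# C## E## G##.
The root is A#. A major third above A# is C##.
C## is the chord's 3rd.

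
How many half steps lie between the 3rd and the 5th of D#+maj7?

4

D#+maj7: D# F## A## C##.
F## to A## is a major third: 4 semitones.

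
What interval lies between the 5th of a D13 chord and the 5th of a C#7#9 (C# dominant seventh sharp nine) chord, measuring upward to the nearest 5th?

major seventh

The 5th of D13 is A; the 5th of C#7#9 (C# dominant seventh sharp nine) is G#.
A up to G# spans 7 letter names and 11 semitones — a major seventh.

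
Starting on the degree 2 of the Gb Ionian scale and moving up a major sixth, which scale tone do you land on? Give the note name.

The scale is Gb Ab Bb Cb Db Eb F.
The degree 2 is Ab; a major sixth above that is F — scale degree 7.

F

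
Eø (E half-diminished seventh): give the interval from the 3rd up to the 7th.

perfect fifth

Spelling the chord: E, G, Bb, D.
3rd = G; 7th = D.
G up to D spans 5 letter names and 7 semitones — a perfect fifth.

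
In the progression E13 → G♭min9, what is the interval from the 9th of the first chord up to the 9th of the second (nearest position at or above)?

d3

E13 has F♯ as its 9th, and G♭min9 has A♭ as its 9th.
F♯ up to A♭ is 2 semitones, a whole step narrower than a major third, so the interval is diminished.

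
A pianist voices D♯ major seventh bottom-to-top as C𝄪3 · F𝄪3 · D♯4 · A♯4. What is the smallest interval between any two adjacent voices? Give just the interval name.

perfect 4th

Adjacent intervals: C𝄪3→F𝄪3 = perfect fourth; F𝄪3→D♯4 = minor sixth; D♯4→A♯4 = perfect fifth.
The smallest is C𝄪3 to F𝄪3, a perfect fourth (5 semitones).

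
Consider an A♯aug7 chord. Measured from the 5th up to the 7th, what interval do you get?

Spelling the chord: A♯ C𝄪 E𝄪 G♯.
5th = E𝄪; 7th = G♯.
From E𝄪 to G♯: 2 semitones over a third = diminished.

diminished third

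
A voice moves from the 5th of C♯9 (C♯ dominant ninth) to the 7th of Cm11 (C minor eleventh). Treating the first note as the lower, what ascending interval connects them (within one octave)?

The 5th of C♯9 (C♯ dominant ninth) is G♯; the 7th of Cm11 (C minor eleventh) is B♭.
3 letter names make it a third; at 2 semitones (a whole step narrower than major) the quality is diminished.

diminished 3rd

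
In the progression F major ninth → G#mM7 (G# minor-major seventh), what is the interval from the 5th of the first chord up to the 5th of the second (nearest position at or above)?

augmented second

F major ninth has C as its 5th, and G#mM7 (G# minor-major seventh) has D# as its 5th.
C up to D# is 3 semitones, a half step wider than a major second, so the interval is augmented.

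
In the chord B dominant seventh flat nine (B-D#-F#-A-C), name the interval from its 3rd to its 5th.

So we need the interval from D# up to F#.
From D# to F#: 3 semitones over a third = minor.

minor third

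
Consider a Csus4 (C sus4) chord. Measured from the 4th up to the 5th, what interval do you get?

major second

Spelling the chord: C, F, G.
The 4th is F and the 5th is G.
From F to G is 2 semitones, exactly the major second.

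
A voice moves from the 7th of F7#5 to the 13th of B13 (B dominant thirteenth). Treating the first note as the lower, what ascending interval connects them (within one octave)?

F7#5 has Eb as its 7th, and B13 (B dominant thirteenth) has G# as its 13th.
Eb up to G# is 5 semitones, a half step wider than a major third, so the interval is augmented.

A3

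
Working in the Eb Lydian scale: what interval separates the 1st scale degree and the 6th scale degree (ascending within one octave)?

major sixth

Eb lydian: Eb F G A Bb C D.
That puts Eb below C.
Counting 6 letters and 9 half steps from Eb gives a major sixth.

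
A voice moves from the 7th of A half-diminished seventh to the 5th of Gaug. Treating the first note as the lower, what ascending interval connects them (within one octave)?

augmented fifth

The 7th of A half-diminished seventh is G; the 5th of Gaug is D♯.
5 letter names make it a fifth; at 8 semitones (a half step wider than perfect) the quality is augmented.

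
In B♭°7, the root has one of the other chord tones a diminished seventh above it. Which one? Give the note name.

Abb

B♭ diminished seventh is spelled B♭-D♭-F♭-A𝄫.
The root is B♭. A diminished seventh above B♭ is A𝄫.
A𝄫 is the chord's 7th.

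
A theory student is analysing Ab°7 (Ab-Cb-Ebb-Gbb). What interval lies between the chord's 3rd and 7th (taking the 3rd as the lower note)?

So we need the interval from Cb up to Gbb.
From Cb to Gbb: 6 semitones over a fifth = diminished.

d5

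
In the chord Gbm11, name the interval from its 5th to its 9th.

Spelling the chord: Gb–Bbb–Db–Fb–Ab–Cb.
So we need the interval from Db up to Ab.
From Db to Ab is 7 semitones, exactly the perfect fifth.

perfect fifth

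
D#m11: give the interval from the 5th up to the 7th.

D#m11 (D# minor eleventh) is spelled D#–F#–A#–C#–E#–G#.
5th = A#; 7th = C#.
A# up to C# is 3 semitones, a half step narrower than a major third, so the interval is minor.

minor third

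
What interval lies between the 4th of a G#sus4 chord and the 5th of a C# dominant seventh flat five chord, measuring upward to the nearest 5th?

G#sus4 has C# as its 4th, and C# dominant seventh flat five has G as its 5th.
5 letter names make it a fifth; at 6 semitones (a half step narrower than perfect) the quality is diminished.

d5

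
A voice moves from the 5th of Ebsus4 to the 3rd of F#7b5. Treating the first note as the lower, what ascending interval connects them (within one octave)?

Ebsus4 has Bb as its 5th, and F#7b5 has A# as its 3rd.
From Bb to A#: 12 semitones over a seventh = augmented.

augmented seventh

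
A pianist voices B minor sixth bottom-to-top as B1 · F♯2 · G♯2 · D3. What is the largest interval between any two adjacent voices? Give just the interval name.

Adjacent intervals: B1→F♯2 = perfect fifth; F♯2→G♯2 = major second; G♯2→D3 = diminished fifth.
The largest is B1 to F♯2, a perfect fifth (7 semitones).

perfect fifth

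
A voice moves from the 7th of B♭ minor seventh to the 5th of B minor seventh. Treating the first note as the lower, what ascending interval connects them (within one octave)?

augmented sixth

B♭ minor seventh has A♭ as its 7th, and B minor seventh has F♯ as its 5th.
A♭ up to F♯ is 10 semitones, a half step wider than a major sixth, so the interval is augmented.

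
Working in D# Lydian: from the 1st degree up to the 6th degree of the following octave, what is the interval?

The scale runs D# E# F## G## A# B# C##.
The 1st degree is D# and the scale degree 6 (up an octave) is B#.
D# up to B# spans 13 letter names and 21 semitones — a major thirteenth.

M13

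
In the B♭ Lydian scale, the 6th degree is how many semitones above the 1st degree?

The scale is B♭ C D E F G A.
B♭ up to G is a major sixth — 9 semitones.

9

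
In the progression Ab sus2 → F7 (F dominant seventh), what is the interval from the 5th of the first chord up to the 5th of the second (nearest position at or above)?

Ab sus2 has Eb as its 5th, and F7 (F dominant seventh) has C as its 5th.
From Eb to C is 9 semitones, exactly the major sixth.

major sixth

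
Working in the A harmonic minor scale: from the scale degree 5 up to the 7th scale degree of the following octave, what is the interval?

Spelling the A harmonic minor scale: A B C D E F G♯.
The scale degree 5 is E and the 7th scale degree (up an octave) is G♯.
Counting 10 letters and 16 half steps from E gives a major tenth.

M10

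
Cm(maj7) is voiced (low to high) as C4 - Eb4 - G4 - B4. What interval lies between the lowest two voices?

minor third

Those voices are C4 and Eb4.
C up to Eb is 3 semitones, a half step narrower than a major third, so the interval is minor.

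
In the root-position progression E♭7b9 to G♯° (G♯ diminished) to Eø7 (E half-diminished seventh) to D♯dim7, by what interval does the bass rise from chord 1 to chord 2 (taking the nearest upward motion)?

The roots are E♭ and G♯.
E♭ up to G♯ is 5 semitones, a half step wider than a major third, so the interval is augmented.

augmented third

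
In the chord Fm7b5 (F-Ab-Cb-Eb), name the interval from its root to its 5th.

diminished fifth

Root = F; 5th = Cb.
From F to Cb: 6 semitones over a fifth = diminished.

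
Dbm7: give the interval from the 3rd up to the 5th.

Db minor seventh is spelled Db-Fb-Ab-Cb.
3rd = Fb; 5th = Ab.
From Fb to Ab is 4 semitones, exactly the major third.

major third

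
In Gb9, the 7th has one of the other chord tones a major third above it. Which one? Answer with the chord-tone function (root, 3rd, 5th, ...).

9th

Gb9: Gb, Bb, Db, Fb, Ab.
The 7th is Fb. A major third above Fb is Ab.
Ab is the chord's 9th.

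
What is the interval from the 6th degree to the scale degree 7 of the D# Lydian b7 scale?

minor second

The scale runs D# E# F## G## A# B# C#.
So we need the interval from B# up to C#.
B# up to C# is 1 semitone, a half step narrower than a major second, so the interval is minor.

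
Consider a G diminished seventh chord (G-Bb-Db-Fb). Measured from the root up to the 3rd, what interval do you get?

minor 3rd

Root = G; 3rd = Bb.
3 letter names make it a third; at 3 semitones (a half step narrower than major) the quality is minor.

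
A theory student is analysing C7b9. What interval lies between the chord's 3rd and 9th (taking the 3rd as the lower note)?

d7

Spelling the chord: C, E, G, Bb, Db.
That puts E below Db.
E up to Db is 9 semitones, a whole step narrower than a major seventh, so the interval is diminished.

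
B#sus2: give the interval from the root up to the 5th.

perfect 5th

B#sus2 (B# sus2) is spelled B#–C##–F##.
The root is B# and the 5th is F##.
From B# to F## is 7 semitones, exactly the perfect fifth.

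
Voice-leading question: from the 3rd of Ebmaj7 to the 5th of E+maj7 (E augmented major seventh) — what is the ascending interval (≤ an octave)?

augmented 3rd

The 3rd of Ebmaj7 is G; the 5th of E+maj7 (E augmented major seventh) is B#.
G up to B# is 5 semitones, a half step wider than a major third, so the interval is augmented.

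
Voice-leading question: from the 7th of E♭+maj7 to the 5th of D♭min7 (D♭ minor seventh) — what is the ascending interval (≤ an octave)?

diminished fifth

The 7th of E♭+maj7 is D; the 5th of D♭min7 (D♭ minor seventh) is A♭.
D up to A♭ is 6 semitones, a half step narrower than a perfect fifth, so the interval is diminished.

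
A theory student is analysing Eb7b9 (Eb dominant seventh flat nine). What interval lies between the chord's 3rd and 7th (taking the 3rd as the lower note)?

d5

Eb dominant seventh flat nine: Eb-G-Bb-Db-Fb.
The 3rd is G and the 7th is Db.
5 letter names make it a fifth; at 6 semitones (a half step narrower than perfect) the quality is diminished.
That tritone between 3rd and 7th is what gives the dominant seventh its pull toward resolution.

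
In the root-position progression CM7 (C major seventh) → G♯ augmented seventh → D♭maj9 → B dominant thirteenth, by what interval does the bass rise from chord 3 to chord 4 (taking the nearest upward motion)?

The roots are D♭ and B.
D♭ up to B is 10 semitones, a half step wider than a major sixth, so the interval is augmented.

augmented 6th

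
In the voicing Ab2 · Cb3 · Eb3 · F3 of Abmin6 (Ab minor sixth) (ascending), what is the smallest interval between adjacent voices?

major second

Adjacent intervals: Ab2→Cb3 = minor third; Cb3→Eb3 = major third; Eb3→F3 = major second.
The smallest is Eb3 to F3, a major second (2 semitones).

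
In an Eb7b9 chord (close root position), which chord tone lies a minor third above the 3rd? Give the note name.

Bb

Eb7b9 is spelled Eb, G, Bb, Db, Fb.
The 3rd is G. A minor third above G is Bb.
Bb is the chord's 5th.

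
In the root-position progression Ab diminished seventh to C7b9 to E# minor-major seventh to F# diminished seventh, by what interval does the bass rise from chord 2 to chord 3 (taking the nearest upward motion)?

The roots are C and E#.
From C to E#: 5 semitones over a third = augmented.

augmented third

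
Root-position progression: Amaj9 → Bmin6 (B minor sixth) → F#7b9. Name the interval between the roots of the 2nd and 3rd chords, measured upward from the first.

perfect fifth

The roots are B and F#.
B up to F# spans 5 letter names and 7 semitones — a perfect fifth.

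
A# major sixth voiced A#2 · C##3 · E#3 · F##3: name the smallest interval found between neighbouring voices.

Adjacent intervals: A#2→C##3 = major third; C##3→E#3 = minor third; E#3→F##3 = major second.
The smallest is E#3 to F##3, a major second (2 semitones).

M2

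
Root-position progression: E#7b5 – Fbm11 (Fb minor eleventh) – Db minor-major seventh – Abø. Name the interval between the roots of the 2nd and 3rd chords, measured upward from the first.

major sixth

The roots are Fb and Db.
Counting 6 letters and 9 half steps from Fb gives a major sixth.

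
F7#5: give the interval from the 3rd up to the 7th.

F augmented seventh is spelled F–A–C#–Eb.
The 3rd is A and the 7th is Eb.
A up to Eb is 6 semitones, a half step narrower than a perfect fifth, so the interval is diminished.

d5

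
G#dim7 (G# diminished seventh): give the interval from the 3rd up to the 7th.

G#dim7: G#, B, D, F.
So we need the interval from B up to F.
From B to F: 6 semitones over a fifth = diminished.

d5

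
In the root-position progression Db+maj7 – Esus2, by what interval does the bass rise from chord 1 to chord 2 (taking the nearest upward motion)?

augmented 2nd

The roots are Db and E.
Db up to E is 3 semitones, a half step wider than a major second, so the interval is augmented.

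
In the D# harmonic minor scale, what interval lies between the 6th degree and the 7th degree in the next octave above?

The scale runs D# E# F# G# A# B C##.
So we need the interval from B up to C##.
B up to C## is 15 semitones, a half step wider than a major ninth, so the interval is augmented.

augmented 9th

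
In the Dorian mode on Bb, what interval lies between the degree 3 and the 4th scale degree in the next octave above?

Bb dorian: Bb C Db Eb F G Ab.
Degree 3 = Db; 4th degree (up an octave) = Eb.
Counting 9 letters and 14 half steps from Db gives a major ninth.

major ninth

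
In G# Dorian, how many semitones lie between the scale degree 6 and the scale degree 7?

The scale is G# A# B C# D# E# F#.
E# up to F# is a minor second — 1 semitone.

1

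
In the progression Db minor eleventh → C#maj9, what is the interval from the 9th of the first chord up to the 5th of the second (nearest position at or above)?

A3

The 9th of Db minor eleventh is Eb; the 5th of C#maj9 is G#.
3 letter names make it a third; at 5 semitones (a half step wider than major) the quality is augmented.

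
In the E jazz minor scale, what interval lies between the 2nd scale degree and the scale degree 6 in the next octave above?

E melodic minor: E F♯ G A B C♯ D♯.
That puts F♯ below C♯.
F♯ up to C♯ spans 12 letter names and 19 semitones — a perfect twelfth.

perfect twelfth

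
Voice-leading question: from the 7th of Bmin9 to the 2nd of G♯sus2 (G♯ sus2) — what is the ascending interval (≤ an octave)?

The 7th of Bmin9 is A; the 2nd of G♯sus2 (G♯ sus2) is A♯.
From A to A♯: 1 semitone over a unison = augmented.

augmented unison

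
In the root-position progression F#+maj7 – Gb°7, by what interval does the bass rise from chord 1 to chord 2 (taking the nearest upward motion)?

diminished 2nd

The roots are F# and Gb.
From F# to Gb: 0 semitones over a second = diminished.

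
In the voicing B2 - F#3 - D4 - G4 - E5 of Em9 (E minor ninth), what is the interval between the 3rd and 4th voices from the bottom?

perfect fourth

Those voices are D4 and G4.
From D to G is 5 semitones, exactly the perfect fourth.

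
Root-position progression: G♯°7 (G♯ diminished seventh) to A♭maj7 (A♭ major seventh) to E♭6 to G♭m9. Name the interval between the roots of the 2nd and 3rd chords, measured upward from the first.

perfect fifth

The roots are A♭ and E♭.
A♭ up to E♭ spans 5 letter names and 7 semitones — a perfect fifth.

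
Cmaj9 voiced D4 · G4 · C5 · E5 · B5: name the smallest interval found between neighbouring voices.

Adjacent intervals: D4→G4 = perfect fourth; G4→C5 = perfect fourth; C5→E5 = major third; E5→B5 = perfect fifth.
The smallest is C5 to E5, a major third (4 semitones).

major 3rd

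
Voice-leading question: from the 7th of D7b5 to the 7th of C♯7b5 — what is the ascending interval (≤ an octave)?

major seventh

D7b5 has C as its 7th, and C♯7b5 has B as its 7th.
From C to B is 11 semitones, exactly the major seventh.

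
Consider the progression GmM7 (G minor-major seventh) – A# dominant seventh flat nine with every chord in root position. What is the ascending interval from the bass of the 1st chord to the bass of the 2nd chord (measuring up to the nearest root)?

The roots are G and A#.
G up to A# is 3 semitones, a half step wider than a major second, so the interval is augmented.

augmented second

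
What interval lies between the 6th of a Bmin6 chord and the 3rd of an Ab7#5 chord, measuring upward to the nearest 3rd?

Bmin6 has G# as its 6th, and Ab7#5 has C as its 3rd.
From G# to C: 4 semitones over a fourth = diminished.

diminished fourth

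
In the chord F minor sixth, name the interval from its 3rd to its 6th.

F minor sixth: F–A♭–C–D.
So we need the interval from A♭ up to D.
A♭ up to D is 6 semitones, a half step wider than a perfect fourth, so the interval is augmented.

augmented fourth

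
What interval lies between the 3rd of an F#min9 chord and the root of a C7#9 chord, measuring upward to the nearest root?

F#min9 has A as its 3rd, and C7#9 has C as its root.
3 letter names make it a third; at 3 semitones (a half step narrower than major) the quality is minor.

minor third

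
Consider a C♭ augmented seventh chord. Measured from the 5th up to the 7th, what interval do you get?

The chord tones of C♭+7 (C♭ augmented seventh) are C♭, E♭, G, B𝄫.
5th = G; 7th = B𝄫.
3 letter names make it a third; at 2 semitones (a whole step narrower than major) the quality is diminished.

diminished 3rd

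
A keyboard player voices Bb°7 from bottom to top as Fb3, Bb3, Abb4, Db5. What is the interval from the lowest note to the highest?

M13

The outer voices are Fb3 and Db5.
From Fb to Db is 21 semitones, exactly the major thirteenth.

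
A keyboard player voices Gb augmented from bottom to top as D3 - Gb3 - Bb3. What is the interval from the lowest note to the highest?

minor 6th

The outer voices are D3 and Bb3.
6 letter names make it a sixth; at 8 semitones (a half step narrower than major) the quality is minor.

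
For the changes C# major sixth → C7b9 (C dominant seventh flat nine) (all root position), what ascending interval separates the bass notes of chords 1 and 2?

diminished 8th

The roots are C# and C.
C# up to C is 11 semitones, a half step narrower than a perfect octave, so the interval is diminished.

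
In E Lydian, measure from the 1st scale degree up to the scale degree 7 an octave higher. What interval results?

major fourteenth

E lydian: E F# G# A# B C# D#.
The 1st scale degree is E and the degree 7 (up an octave) is D#.
E up to D# spans 14 letter names and 23 semitones — a major fourteenth.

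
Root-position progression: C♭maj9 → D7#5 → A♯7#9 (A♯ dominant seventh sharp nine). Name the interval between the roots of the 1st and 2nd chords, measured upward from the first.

augmented second

The roots are C♭ and D.
2 letter names make it a second; at 3 semitones (a half step wider than major) the quality is augmented.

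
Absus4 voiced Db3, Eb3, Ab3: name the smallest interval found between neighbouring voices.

Adjacent intervals: Db3→Eb3 = major second; Eb3→Ab3 = perfect fourth.
The smallest is Db3 to Eb3, a major second (2 semitones).

major second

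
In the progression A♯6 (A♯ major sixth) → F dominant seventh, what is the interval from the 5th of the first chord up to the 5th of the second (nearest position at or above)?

A♯6 (A♯ major sixth) has E♯ as its 5th, and F dominant seventh has C as its 5th.
E♯ up to C is 7 semitones, a whole step narrower than a major sixth, so the interval is diminished.

diminished sixth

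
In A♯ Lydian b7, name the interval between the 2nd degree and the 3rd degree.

Spelling A♯ Lydian b7: A♯ B♯ C𝄪 D𝄪 E♯ F𝄪 G♯.
The 2nd degree is B♯ and the 3rd scale degree is C𝄪.
From B♯ to C𝄪 is 2 semitones, exactly the major second.

major second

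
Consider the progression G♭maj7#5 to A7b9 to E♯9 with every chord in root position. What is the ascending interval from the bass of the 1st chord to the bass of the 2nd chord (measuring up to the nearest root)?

augmented second

The roots are G♭ and A.
2 letter names make it a second; at 3 semitones (a half step wider than major) the quality is augmented.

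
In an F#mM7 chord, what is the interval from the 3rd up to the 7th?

augmented fifth

Spelling the chord: F#-A-C#-E#.
That puts A below E#.
From A to E#: 8 semitones over a fifth = augmented.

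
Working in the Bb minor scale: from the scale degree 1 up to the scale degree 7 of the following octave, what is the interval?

The scale runs Bb C Db Eb F Gb Ab.
So we need the interval from Bb up to Ab.
14 letter names make it a fourteenth; at 22 semitones (a half step narrower than major) the quality is minor.

minor fourteenth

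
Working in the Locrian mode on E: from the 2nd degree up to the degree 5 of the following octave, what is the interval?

perfect eleventh

E locrian: E F G A Bb C D.
The 2nd degree is F and the 5th scale degree (up an octave) is Bb.
Counting 11 letters and 17 half steps from F gives a perfect eleventh.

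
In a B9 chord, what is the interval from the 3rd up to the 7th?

diminished 5th

The chord tones of B9 (B dominant ninth) are B–D#–F#–A–C#.
The 3rd is D# and the 7th is A.
D# up to A is 6 semitones, a half step narrower than a perfect fifth, so the interval is diminished.
This 3–7 tritone is the characteristic tension at the heart of the dominant sound.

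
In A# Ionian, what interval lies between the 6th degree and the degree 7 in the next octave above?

The scale runs A# B# C## D# E# F## G##.
So we need the interval from F## up to G##.
Counting 9 letters and 14 half steps from F## gives a major ninth.

major 9th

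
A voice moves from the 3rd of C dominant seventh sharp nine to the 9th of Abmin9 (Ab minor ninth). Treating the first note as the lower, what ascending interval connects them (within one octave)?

The 3rd of C dominant seventh sharp nine is E; the 9th of Abmin9 (Ab minor ninth) is Bb.
E up to Bb is 6 semitones, a half step narrower than a perfect fifth, so the interval is diminished.

d5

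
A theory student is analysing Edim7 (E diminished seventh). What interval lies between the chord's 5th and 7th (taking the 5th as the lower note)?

Edim7: E–G–B♭–D♭.
That puts B♭ below D♭.
B♭ up to D♭ is 3 semitones, a half step narrower than a major third, so the interval is minor.

minor 3rd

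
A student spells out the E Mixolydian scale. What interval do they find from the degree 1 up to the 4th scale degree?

Spelling the E Mixolydian scale: E F♯ G♯ A B C♯ D.
So we need the interval from E up to A.
From E to A is 5 semitones, exactly the perfect fourth.

perfect fourth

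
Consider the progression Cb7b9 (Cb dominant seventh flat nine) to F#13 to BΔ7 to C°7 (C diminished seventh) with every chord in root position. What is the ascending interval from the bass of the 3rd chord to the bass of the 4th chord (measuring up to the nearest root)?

minor 2nd

The roots are B and C.
2 letter names make it a second; at 1 semitone (a half step narrower than major) the quality is minor.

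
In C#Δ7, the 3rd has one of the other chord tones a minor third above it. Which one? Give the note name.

G#

The chord tones of C#M7 (C# major seventh) are C# E# G# B#.
The 3rd is E#. A minor third above E# is G#.
G# is the chord's 5th.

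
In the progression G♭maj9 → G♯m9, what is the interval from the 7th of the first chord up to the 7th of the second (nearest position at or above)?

The 7th of G♭maj9 is F; the 7th of G♯m9 is F♯.
F up to F♯ is 1 semitone, a half step wider than a perfect unison, so the interval is augmented.

augmented unison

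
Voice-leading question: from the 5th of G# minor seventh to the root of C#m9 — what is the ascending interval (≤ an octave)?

minor seventh

G# minor seventh has D# as its 5th, and C#m9 has C# as its root.
7 letter names make it a seventh; at 10 semitones (a half step narrower than major) the quality is minor.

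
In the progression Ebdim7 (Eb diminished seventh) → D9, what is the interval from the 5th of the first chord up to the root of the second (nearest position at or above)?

The 5th of Ebdim7 (Eb diminished seventh) is Bbb; the root of D9 is D.
Bbb up to D is 5 semitones, a half step wider than a major third, so the interval is augmented.

augmented 3rd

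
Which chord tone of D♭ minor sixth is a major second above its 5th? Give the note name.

Bb

D♭min6 is spelled D♭ F♭ A♭ B♭.
The 5th is A♭. A major second above A♭ is B♭.
B♭ is the chord's 6th.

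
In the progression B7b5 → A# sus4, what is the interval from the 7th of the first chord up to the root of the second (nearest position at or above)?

augmented unison

The 7th of B7b5 is A; the root of A# sus4 is A#.
A up to A# is 1 semitone, a half step wider than a perfect unison, so the interval is augmented.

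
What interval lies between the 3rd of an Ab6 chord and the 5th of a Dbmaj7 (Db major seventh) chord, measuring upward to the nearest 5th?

m6

The 3rd of Ab6 is C; the 5th of Dbmaj7 (Db major seventh) is Ab.
6 letter names make it a sixth; at 8 semitones (a half step narrower than major) the quality is minor.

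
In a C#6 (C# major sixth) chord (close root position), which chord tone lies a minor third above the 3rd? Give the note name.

G#

C#6 is spelled C#–E#–G#–A#.
The 3rd is E#. A minor third above E# is G#.
G# is the chord's 5th.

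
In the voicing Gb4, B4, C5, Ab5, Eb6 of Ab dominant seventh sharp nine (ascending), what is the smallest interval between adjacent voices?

m2

Adjacent intervals: Gb4→B4 = augmented third; B4→C5 = minor second; C5→Ab5 = minor sixth; Ab5→Eb6 = perfect fifth.
The smallest is B4 to C5, a minor second (1 semitone).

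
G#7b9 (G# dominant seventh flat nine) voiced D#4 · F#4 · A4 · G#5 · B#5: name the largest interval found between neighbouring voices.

Adjacent intervals: D#4→F#4 = minor third; F#4→A4 = minor third; A4→G#5 = major seventh; G#5→B#5 = major third.
The largest is A4 to G#5, a major seventh (11 semitones).

major 7th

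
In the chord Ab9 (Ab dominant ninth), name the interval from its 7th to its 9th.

major third

The chord tones of Ab9 (Ab dominant ninth) are Ab–C–Eb–Gb–Bb.
That puts Gb below Bb.
From Gb to Bb is 4 semitones, exactly the major third.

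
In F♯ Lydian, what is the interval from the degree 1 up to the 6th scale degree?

Spelling F♯ Lydian: F♯ G♯ A♯ B♯ C♯ D♯ E♯.
Degree 1 = F♯; degree 6 = D♯.
From F♯ to D♯ is 9 semitones, exactly the major sixth.

M6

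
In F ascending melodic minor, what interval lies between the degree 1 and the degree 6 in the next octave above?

major thirteenth

F melodic minor: F G Ab Bb C D E.
So we need the interval from F up to D.
From F to D is 21 semitones, exactly the major thirteenth.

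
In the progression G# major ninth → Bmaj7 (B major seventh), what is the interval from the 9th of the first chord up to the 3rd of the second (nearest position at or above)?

G# major ninth has A# as its 9th, and Bmaj7 (B major seventh) has D# as its 3rd.
A# up to D# spans 4 letter names and 5 semitones — a perfect fourth.

perfect fourth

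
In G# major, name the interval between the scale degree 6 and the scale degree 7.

major second

The scale runs G# A# B# C# D# E# F##.
The scale degree 6 is E# and the 7th degree is F##.
E# up to F## spans 2 letter names and 2 semitones — a major second.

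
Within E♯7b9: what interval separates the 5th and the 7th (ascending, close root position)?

Spelling the chord: E♯–G𝄪–B♯–D♯–F♯.
The 5th is B♯ and the 7th is D♯.
3 letter names make it a third; at 3 semitones (a half step narrower than major) the quality is minor.

minor third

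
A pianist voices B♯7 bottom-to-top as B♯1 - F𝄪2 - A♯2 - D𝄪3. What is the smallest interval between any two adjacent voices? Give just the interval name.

Adjacent intervals: B♯1→F𝄪2 = perfect fifth; F𝄪2→A♯2 = minor third; A♯2→D𝄪3 = augmented fourth.
The smallest is F𝄪2 to A♯2, a minor third (3 semitones).

minor third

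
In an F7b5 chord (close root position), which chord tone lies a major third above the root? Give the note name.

A

F7b5 (F dominant seventh flat five) is spelled F, A, Cb, Eb.
The root is F. A major third above F is A.
A is the chord's 3rd.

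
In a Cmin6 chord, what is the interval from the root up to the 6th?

C minor sixth: C, Eb, G, A.
The root is C and the 6th is A.
Counting 6 letters and 9 half steps from C gives a major sixth.

M6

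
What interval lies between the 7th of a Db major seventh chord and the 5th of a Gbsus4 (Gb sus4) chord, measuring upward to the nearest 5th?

The 7th of Db major seventh is C; the 5th of Gbsus4 (Gb sus4) is Db.
2 letter names make it a second; at 1 semitone (a half step narrower than major) the quality is minor.

minor second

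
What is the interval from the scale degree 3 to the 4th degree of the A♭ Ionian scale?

m2

A♭ major: A♭ B♭ C D♭ E♭ F G.
So we need the interval from C up to D♭.
2 letter names make it a second; at 1 semitone (a half step narrower than major) the quality is minor.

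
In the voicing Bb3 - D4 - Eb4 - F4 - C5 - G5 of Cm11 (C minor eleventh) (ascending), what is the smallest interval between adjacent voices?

minor second

Adjacent intervals: Bb3→D4 = major third; D4→Eb4 = minor second; Eb4→F4 = major second; F4→C5 = perfect fifth; C5→G5 = perfect fifth.
The smallest is D4 to Eb4, a minor second (1 semitone).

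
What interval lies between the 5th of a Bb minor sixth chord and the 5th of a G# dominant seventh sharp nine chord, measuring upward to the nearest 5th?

augmented sixth

Bb minor sixth has F as its 5th, and G# dominant seventh sharp nine has D# as its 5th.
6 letter names make it a sixth; at 10 semitones (a half step wider than major) the quality is augmented.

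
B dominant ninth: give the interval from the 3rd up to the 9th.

minor seventh

B9 is spelled B–D♯–F♯–A–C♯.
That puts D♯ below C♯.
D♯ up to C♯ is 10 semitones, a half step narrower than a major seventh, so the interval is minor.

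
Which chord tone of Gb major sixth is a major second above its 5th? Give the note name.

Eb

Spelling the chord: Gb-Bb-Db-Eb.
The 5th is Db. A major second above Db is Eb.
Eb is the chord's 6th.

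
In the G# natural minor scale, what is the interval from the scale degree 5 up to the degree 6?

The scale runs G# A# B C# D# E F#.
So we need the interval from D# up to E.
2 letter names make it a second; at 1 semitone (a half step narrower than major) the quality is minor.

minor 2nd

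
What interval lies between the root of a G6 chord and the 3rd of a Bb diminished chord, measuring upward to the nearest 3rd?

d5

G6 has G as its root, and Bb diminished has Db as its 3rd.
From G to Db: 6 semitones over a fifth = diminished.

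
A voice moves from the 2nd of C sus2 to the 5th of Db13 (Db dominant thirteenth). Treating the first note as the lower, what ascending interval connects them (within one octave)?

The 2nd of C sus2 is D; the 5th of Db13 (Db dominant thirteenth) is Ab.
From D to Ab: 6 semitones over a fifth = diminished.

diminished fifth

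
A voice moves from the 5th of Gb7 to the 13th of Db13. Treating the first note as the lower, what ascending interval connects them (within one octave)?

M6

The 5th of Gb7 is Db; the 13th of Db13 is Bb.
From Db to Bb is 9 semitones, exactly the major sixth.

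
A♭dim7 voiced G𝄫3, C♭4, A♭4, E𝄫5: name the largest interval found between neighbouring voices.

Adjacent intervals: G𝄫3→C♭4 = augmented fourth; C♭4→A♭4 = major sixth; A♭4→E𝄫5 = diminished fifth.
The largest is C♭4 to A♭4, a major sixth (9 semitones).

major 6th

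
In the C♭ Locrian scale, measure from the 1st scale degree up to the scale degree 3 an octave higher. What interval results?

minor tenth

C♭ locrian: C♭ D𝄫 E𝄫 F♭ G𝄫 A𝄫 B𝄫.
1st scale degree = C♭; scale degree 3 (up an octave) = E𝄫.
C♭ up to E𝄫 is 15 semitones, a half step narrower than a major tenth, so the interval is minor.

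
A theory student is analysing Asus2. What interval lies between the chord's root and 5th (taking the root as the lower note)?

perfect fifth

Asus2 is spelled A-B-E.
That puts A below E.
A up to E spans 5 letter names and 7 semitones — a perfect fifth.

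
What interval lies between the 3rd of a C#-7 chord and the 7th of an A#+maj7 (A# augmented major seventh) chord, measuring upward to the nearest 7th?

The 3rd of C#-7 is E; the 7th of A#+maj7 (A# augmented major seventh) is G##.
E up to G## is 5 semitones, a half step wider than a major third, so the interval is augmented.

augmented 3rd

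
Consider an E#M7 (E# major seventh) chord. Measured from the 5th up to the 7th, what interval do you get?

major third

Spelling the chord: E#, G##, B#, D##.
The 5th is B# and the 7th is D##.
From B# to D## is 4 semitones, exactly the major third.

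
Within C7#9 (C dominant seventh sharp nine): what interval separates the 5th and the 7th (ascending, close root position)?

m3

The chord tones of C dominant seventh sharp nine are C-E-G-B♭-D♯.
5th = G; 7th = B♭.
From G to B♭: 3 semitones over a third = minor.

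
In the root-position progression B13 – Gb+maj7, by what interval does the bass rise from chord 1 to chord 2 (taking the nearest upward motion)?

The roots are B and Gb.
6 letter names make it a sixth; at 7 semitones (a whole step narrower than major) the quality is diminished.

diminished 6th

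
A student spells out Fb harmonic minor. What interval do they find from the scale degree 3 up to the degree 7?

augmented fifth

The scale runs Fb Gb Abb Bbb Cb Dbb Eb.
That puts Abb below Eb.
5 letter names make it a fifth; at 8 semitones (a half step wider than perfect) the quality is augmented.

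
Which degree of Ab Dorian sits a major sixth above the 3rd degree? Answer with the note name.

Ab

The scale is Ab Bb Cb Db Eb F Gb.
The 3rd degree is Cb; a major sixth above that is Ab — scale degree 1.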